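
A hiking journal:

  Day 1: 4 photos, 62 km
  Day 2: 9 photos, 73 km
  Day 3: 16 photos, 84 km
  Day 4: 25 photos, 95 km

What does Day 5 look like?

36 photos, 106 km

Photos: 4, 9, 16, 25 → 36 (perfect squares: 2², 3², 4², …).
For the km, +11 each step: 62, 73, 84, 95 → 106.
So the next line is 36 photos, 106 km.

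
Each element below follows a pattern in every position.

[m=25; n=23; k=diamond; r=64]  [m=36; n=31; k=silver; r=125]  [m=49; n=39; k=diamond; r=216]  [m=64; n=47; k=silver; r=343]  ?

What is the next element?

[m=81; n=55; k=diamond; r=512]

M: 25, 36, 49, 64 → 81 (perfect squares: 5², 6², 7², …).
For the n, +8 each step: 23, 31, 39, 47 → 55.
K: diamond, silver, diamond, silver → diamond (alternates diamond ↔ silver).
R: perfect cubes: 4³, 5³, 6³, …, so 64, 125, 216, 343 → 512.
Combining the parts gives [m=81; n=55; k=diamond; r=512].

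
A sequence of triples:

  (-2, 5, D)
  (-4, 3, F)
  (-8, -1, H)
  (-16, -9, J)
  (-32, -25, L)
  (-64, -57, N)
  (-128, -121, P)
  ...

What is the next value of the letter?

For the first entry, ×2 each step: -2, -4, -8, -16, -32, -64, -128 → -256.
For the second entry, always 7 more than the first entry: 5, 3, -1, -9, -25, -57, -121 → -249.
Letter: letters move forward 2 places in the alphabet, so D, F, H, J, L, N, P → R.

R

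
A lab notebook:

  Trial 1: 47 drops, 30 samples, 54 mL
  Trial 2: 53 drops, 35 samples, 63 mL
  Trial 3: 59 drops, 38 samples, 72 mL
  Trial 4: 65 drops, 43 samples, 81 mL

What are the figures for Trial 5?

Drops goes 47, 53, 59, 65 → 71 (+6 each step).
Samples: alternating steps +5, +3, +5, +3, …; 30, 35, 38, 43 → 46.
ML goes 54, 63, 72, 81 → 90 (+9 each step).
Combining the parts gives 71 drops, 46 samples, 90 mL.

71 drops, 46 samples, 90 mL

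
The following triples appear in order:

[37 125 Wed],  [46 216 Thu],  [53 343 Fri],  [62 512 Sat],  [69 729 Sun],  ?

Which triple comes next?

[78 1000 Mon]

First value: 37, 46, 53, 62, 69 → 78 (alternating steps +9, +7, +9, +7, …).
Second value goes 125, 216, 343, 512, 729 → 1000 (perfect cubes: 5³, 6³, 7³, …).
Day: runs through the weekdays Mon→Sun, so Wed, Thu, Fri, Sat, Sun → Mon.
Combining the parts gives [78 1000 Mon].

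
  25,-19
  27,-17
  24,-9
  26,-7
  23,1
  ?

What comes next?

First slot: alternating steps +2, −3, +2, −3, …, so 25, 27, 24, 26, 23 → 25.
Second slot: -19, -17, -9, -7, 1 → 3 (alternating steps +2, +8, +2, +8, …).
So the next pair is 25,3.

25,3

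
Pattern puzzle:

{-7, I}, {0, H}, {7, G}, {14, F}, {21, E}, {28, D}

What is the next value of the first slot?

First slot: +7 each step, so -7, 0, 7, 14, 21, 28 → 35.
Letter: I, H, G, F, E, D → C (letters move back 1 place in the alphabet).

35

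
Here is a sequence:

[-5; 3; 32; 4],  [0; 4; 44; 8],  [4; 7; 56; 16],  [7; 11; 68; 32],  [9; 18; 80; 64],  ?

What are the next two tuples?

First part — differences are 5, 4, 3, … (decreasing by 1 each time): -5, 0, 4, 7, 9 → 10 → 10.
Second part: each term is the sum of the two before it; 3, 4, 7, 11, 18 → 29 → 47.
For the third part, +12 each step: 32, 44, 56, 68, 80 → 92 → 104.
For the fourth part, ×2 each step: 4, 8, 16, 32, 64 → 128 → 256.
So the next two tuples are [10; 29; 92; 128] and [10; 47; 104; 256].

[10; 29; 92; 128], [10; 47; 104; 256]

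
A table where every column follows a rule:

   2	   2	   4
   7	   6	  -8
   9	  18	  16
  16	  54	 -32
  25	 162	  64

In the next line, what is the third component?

Third component goes 4, -8, 16, -32, 64 → -128 (×(-2) each step).

-128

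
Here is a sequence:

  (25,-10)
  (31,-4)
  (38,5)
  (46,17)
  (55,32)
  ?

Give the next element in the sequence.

First component goes 25, 31, 38, 46, 55 → 65 (differences are 6, 7, 8, … (increasing by 1 each time)).
Second component — differences are 6, 9, 12, … (increasing by 3 each time): -10, -4, 5, 17, 32 → 50.
Combining the parts gives (65,50).

(65,50)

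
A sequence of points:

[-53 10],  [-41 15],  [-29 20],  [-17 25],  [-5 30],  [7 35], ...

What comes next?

[19 40]

First component: +12 each step, so -53, -41, -29, -17, -5, 7 → 19.
Second component: +5 each step; 10, 15, 20, 25, 30, 35 → 40.
Combining the parts gives [19 40].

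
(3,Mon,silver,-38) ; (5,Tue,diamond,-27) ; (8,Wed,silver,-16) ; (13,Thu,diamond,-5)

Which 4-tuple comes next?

(21,Fri,silver,6)

First value — each term is the sum of the two before it: 3, 5, 8, 13 → 21.
Day: Mon, Tue, Wed, Thu → Fri (runs through the weekdays Mon→Sun).
For the rank, alternates silver ↔ diamond: silver, diamond, silver, diamond → silver.
Fourth value — +11 each step: -38, -27, -16, -5 → 6.
Combining the parts gives (21,Fri,silver,6).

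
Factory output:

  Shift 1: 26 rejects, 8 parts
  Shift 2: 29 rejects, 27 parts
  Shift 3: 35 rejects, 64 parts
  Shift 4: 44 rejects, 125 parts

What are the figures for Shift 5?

56 rejects, 216 parts

Rejects: differences are 3, 6, 9, … (increasing by 3 each time); 26, 29, 35, 44 → 56.
Parts: 8, 27, 64, 125 → 216 (perfect cubes: 2³, 3³, 4³, …).
So the next record is 56 rejects, 216 parts.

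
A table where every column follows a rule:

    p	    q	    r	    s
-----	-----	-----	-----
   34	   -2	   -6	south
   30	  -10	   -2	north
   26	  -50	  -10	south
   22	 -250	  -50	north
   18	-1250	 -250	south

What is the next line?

14  -6250  -1250  north

Column p goes 34, 30, 26, 22, 18 → 14 (−4 each step).
Column q — ×5 each step: -2, -10, -50, -250, -1250 → -6250.
Column r goes -6, -2, -10, -50, -250 → -1250 (always the previous value of the column q).
For the column s, alternates south ↔ north: south, north, south, north, south → north.
Combining the parts gives 14  -6250  -1250  north.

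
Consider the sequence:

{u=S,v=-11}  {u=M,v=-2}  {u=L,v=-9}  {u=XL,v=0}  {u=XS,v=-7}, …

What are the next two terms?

{u=S,v=2}, {u=M,v=-5}

For the u, runs through clothing sizes XS→XL: S, M, L, XL, XS → S → M.
V — alternating steps +9, −7, +9, −7, …: -11, -2, -9, 0, -7 → 2 → -5.
Putting the parts together: {u=S,v=2} and then {u=M,v=-5}.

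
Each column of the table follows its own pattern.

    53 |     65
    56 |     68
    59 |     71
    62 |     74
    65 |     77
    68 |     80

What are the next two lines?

First component: +3 each step; 53, 56, 59, 62, 65, 68 → 71 → 74.
Second component: always 12 more than the first component, so 65, 68, 71, 74, 77, 80 → 83 → 86.
So the next two lines are 71  83 and 74  86.

71  83; 74  86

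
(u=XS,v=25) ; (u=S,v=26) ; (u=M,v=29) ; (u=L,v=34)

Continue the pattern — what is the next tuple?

For the u, runs through clothing sizes XS→XL: XS, S, M, L → XL.
V — differences are 1, 3, 5, … (increasing by 2 each time): 25, 26, 29, 34 → 41.
Combining the parts gives (u=XL,v=41).

(u=XL,v=41)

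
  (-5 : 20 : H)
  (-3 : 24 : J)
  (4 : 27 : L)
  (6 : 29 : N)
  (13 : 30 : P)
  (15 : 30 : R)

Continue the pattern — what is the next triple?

(22 : 29 : T)

For the first part, alternating steps +2, +7, +2, +7, …: -5, -3, 4, 6, 13, 15 → 22.
For the second part, differences are 4, 3, 2, … (decreasing by 1 each time): 20, 24, 27, 29, 30, 30 → 29.
Letter: H, J, L, N, P, R → T (letters move forward 2 places in the alphabet).
Combining the parts gives (22 : 29 : T).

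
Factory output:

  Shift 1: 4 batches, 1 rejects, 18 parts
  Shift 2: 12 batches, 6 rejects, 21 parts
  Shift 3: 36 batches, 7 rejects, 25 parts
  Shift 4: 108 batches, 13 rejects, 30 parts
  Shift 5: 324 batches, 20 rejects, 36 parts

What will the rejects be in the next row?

For the batches, ×3 each step: 4, 12, 36, 108, 324 → 972.
Rejects: each term is the sum of the two before it, so 1, 6, 7, 13, 20 → 33.
Parts: 18, 21, 25, 30, 36 → 43 (differences are 3, 4, 5, … (increasing by 1 each time)).

33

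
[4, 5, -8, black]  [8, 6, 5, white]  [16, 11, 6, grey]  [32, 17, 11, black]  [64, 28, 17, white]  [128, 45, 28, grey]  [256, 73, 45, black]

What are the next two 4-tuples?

First slot goes 4, 8, 16, 32, 64, 128, 256 → 512 → 1024 (×2 each step).
For the second slot, each term is the sum of the two before it: 5, 6, 11, 17, 28, 45, 73 → 118 → 191.
Third slot: always the previous value of the second slot; -8, 5, 6, 11, 17, 28, 45 → 73 → 118.
Shade — repeats black → white → grey: black, white, grey, black, white, grey, black → white → grey.
Putting the parts together: [512, 118, 73, white] and then [1024, 191, 118, grey].

[512, 118, 73, white], [1024, 191, 118, grey]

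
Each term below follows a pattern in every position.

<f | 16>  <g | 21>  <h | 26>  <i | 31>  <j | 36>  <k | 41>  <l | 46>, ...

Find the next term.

Letter goes f, g, h, i, j, k, l → m (letters move forward 1 place in the alphabet).
Second coordinate — +5 each step: 16, 21, 26, 31, 36, 41, 46 → 51.
Putting it together: <m | 51>.

<m | 51>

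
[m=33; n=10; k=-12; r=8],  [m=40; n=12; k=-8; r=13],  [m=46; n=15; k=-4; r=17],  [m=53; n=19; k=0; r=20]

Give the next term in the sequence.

[m=59; n=24; k=4; r=22]

M goes 33, 40, 46, 53 → 59 (alternating steps +7, +6, +7, +6, …).
N goes 10, 12, 15, 19 → 24 (differences are 2, 3, 4, … (increasing by 1 each time)).
For the k, +4 each step: -12, -8, -4, 0 → 4.
R goes 8, 13, 17, 20 → 22 (differences are 5, 4, 3, … (decreasing by 1 each time)).
So the next term is [m=59; n=24; k=4; r=22].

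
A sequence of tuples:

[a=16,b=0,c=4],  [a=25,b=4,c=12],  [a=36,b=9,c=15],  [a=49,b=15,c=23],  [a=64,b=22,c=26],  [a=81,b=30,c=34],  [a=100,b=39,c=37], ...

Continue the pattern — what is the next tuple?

A goes 16, 25, 36, 49, 64, 81, 100 → 121 (perfect squares: 4², 5², 6², …).
B: differences are 4, 5, 6, … (increasing by 1 each time); 0, 4, 9, 15, 22, 30, 39 → 49.
C: alternating steps +8, +3, +8, +3, …; 4, 12, 15, 23, 26, 34, 37 → 45.
So the next tuple is [a=121,b=49,c=45].

[a=121,b=49,c=45]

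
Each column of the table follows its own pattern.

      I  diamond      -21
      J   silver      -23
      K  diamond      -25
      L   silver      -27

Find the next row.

M  diamond  -29

Letter goes I, J, K, L → M (letters move forward 1 place in the alphabet).
Rank goes diamond, silver, diamond, silver → diamond (alternates diamond ↔ silver).
Third component — −2 each step: -21, -23, -25, -27 → -29.
Combining the parts gives M  diamond  -29.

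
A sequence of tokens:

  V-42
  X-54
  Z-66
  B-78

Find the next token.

D-90

Letter: V, X, Z, B → D (letters move forward 2 places in the alphabet, wrapping Z→A).
Second component: 42, 54, 66, 78 → 90 (+12 each step).
So the next token is D-90.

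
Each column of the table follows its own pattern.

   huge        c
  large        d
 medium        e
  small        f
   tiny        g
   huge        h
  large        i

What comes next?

medium  j

Size: repeats huge → large → medium → small → tiny; huge, large, medium, small, tiny, huge, large → medium.
Letter: letters move forward 1 place in the alphabet; c, d, e, f, g, h, i → j.
So the next line is medium  j.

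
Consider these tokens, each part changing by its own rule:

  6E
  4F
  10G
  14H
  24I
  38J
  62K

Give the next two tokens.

100L, 162M

First component: each term is the sum of the two before it; 6, 4, 10, 14, 24, 38, 62 → 100 → 162.
Letter: letters move forward 1 place in the alphabet, so E, F, G, H, I, J, K → L → M.
So the next two tokens are 100L and 162M.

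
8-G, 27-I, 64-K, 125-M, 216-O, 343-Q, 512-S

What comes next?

First component goes 8, 27, 64, 125, 216, 343, 512 → 729 (perfect cubes: 2³, 3³, 4³, …).
Letter: letters move forward 2 places in the alphabet, so G, I, K, M, O, Q, S → U.
Combining the parts gives 729-U.

729-U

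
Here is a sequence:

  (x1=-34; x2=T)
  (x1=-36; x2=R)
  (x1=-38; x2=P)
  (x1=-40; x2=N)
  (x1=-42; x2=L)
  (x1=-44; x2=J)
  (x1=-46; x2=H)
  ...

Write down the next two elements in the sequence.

X1: −2 each step, so -34, -36, -38, -40, -42, -44, -46 → -48 → -50.
For the x2, letters move back 2 places in the alphabet: T, R, P, N, L, J, H → F → D.
So the next two elements are (x1=-48; x2=F) and (x1=-50; x2=D).

(x1=-48; x2=F), (x1=-50; x2=D)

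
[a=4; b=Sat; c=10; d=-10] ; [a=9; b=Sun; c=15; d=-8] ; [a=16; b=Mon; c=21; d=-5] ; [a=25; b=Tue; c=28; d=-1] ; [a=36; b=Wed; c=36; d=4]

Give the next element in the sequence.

For the a, perfect squares: 2², 3², 4², …: 4, 9, 16, 25, 36 → 49.
B goes Sat, Sun, Mon, Tue, Wed → Thu (runs through the weekdays Mon→Sun).
C: 10, 15, 21, 28, 36 → 45 (differences are 5, 6, 7, … (increasing by 1 each time)).
For the d, differences are 2, 3, 4, … (increasing by 1 each time): -10, -8, -5, -1, 4 → 10.
Putting it together: [a=49; b=Thu; c=45; d=10].

[a=49; b=Thu; c=45; d=10]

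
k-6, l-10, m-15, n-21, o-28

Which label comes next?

Letter: k, l, m, n, o → p (letters move forward 1 place in the alphabet).
Second component goes 6, 10, 15, 21, 28 → 36 (differences are 4, 5, 6, … (increasing by 1 each time)).
Combining the parts gives p-36.

p-36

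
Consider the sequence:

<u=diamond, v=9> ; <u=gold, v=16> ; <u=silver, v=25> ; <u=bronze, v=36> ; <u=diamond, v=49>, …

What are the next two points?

U: repeats diamond → gold → silver → bronze, so diamond, gold, silver, bronze, diamond → gold → silver.
V — perfect squares: 3², 4², 5², …: 9, 16, 25, 36, 49 → 64 → 81.
So the next two points are <u=gold, v=64> and <u=silver, v=81>.

<u=gold, v=64>, <u=silver, v=81>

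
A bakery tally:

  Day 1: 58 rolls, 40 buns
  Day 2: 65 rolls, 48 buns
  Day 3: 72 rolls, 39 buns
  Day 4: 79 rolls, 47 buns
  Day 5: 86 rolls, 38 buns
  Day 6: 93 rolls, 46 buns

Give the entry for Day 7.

Rolls: 58, 65, 72, 79, 86, 93 → 100 (+7 each step).
Buns goes 40, 48, 39, 47, 38, 46 → 37 (alternating steps +8, −9, +8, −9, …).
Combining the parts gives 100 rolls, 37 buns.

100 rolls, 37 buns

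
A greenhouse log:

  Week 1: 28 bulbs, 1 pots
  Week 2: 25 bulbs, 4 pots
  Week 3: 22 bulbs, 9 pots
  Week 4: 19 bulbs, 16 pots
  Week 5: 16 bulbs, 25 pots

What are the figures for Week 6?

13 bulbs, 36 pots

Bulbs: −3 each step; 28, 25, 22, 19, 16 → 13.
For the pots, perfect squares: 1², 2², 3², …: 1, 4, 9, 16, 25 → 36.
Putting it together: 13 bulbs, 36 pots.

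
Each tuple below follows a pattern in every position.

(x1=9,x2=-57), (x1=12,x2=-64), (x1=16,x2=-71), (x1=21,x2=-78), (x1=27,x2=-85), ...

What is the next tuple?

X1: 9, 12, 16, 21, 27 → 34 (differences are 3, 4, 5, … (increasing by 1 each time)).
X2 goes -57, -64, -71, -78, -85 → -92 (−7 each step).
Combining the parts gives (x1=34,x2=-92).

(x1=34,x2=-92)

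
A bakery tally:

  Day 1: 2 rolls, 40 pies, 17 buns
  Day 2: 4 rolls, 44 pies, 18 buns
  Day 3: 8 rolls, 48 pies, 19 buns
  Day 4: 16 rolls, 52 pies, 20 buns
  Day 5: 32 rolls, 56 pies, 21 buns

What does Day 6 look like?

64 rolls, 60 pies, 22 buns

Rolls: ×2 each step, so 2, 4, 8, 16, 32 → 64.
Pies: +4 each step; 40, 44, 48, 52, 56 → 60.
For the buns, +1 each step: 17, 18, 19, 20, 21 → 22.
Combining the parts gives 64 rolls, 60 pies, 22 buns.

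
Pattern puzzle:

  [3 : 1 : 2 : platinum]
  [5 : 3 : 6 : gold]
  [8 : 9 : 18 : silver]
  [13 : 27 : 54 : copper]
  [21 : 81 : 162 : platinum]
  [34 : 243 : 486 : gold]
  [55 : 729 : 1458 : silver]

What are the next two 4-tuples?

For the first part, each term is the sum of the two before it: 3, 5, 8, 13, 21, 34, 55 → 89 → 144.
Second part goes 1, 3, 9, 27, 81, 243, 729 → 2187 → 6561 (×3 each step).
Third part goes 2, 6, 18, 54, 162, 486, 1458 → 4374 → 13122 (always 2 × the second part).
Metal: repeats platinum → gold → silver → copper, so platinum, gold, silver, copper, platinum, gold, silver → copper → platinum.
So the next two 4-tuples are [89 : 2187 : 4374 : copper] and [144 : 6561 : 13122 : platinum].

[89 : 2187 : 4374 : copper], [144 : 6561 : 13122 : platinum]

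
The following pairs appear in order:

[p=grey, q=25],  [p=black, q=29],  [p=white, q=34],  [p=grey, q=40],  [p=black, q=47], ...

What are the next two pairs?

P: grey, black, white, grey, black → white → grey (repeats grey → black → white).
Q: differences are 4, 5, 6, … (increasing by 1 each time); 25, 29, 34, 40, 47 → 55 → 64.
So the next two pairs are [p=white, q=55] and [p=grey, q=64].

[p=white, q=55], [p=grey, q=64]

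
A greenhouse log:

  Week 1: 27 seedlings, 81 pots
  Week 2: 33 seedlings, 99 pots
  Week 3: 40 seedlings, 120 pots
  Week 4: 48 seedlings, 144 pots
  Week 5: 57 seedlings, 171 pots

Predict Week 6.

67 seedlings, 201 pots

Seedlings goes 27, 33, 40, 48, 57 → 67 (differences are 6, 7, 8, … (increasing by 1 each time)).
Pots goes 81, 99, 120, 144, 171 → 201 (always 3 × the seedlings).
Combining the parts gives 67 seedlings, 201 pots.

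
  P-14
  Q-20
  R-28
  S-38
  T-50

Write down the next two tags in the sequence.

Letter: letters move forward 1 place in the alphabet; P, Q, R, S, T → U → V.
Second component: differences are 6, 8, 10, … (increasing by 2 each time); 14, 20, 28, 38, 50 → 64 → 80.
So the next two tags are U-64 and V-80.

U-64, V-80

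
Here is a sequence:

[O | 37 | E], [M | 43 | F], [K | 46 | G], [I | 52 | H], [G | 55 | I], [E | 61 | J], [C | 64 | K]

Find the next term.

[A | 70 | L]

First letter: O, M, K, I, G, E, C → A (letters move back 2 places in the alphabet).
Second part: alternating steps +6, +3, +6, +3, …; 37, 43, 46, 52, 55, 61, 64 → 70.
Second letter goes E, F, G, H, I, J, K → L (letters move forward 1 place in the alphabet).
Combining the parts gives [A | 70 | L].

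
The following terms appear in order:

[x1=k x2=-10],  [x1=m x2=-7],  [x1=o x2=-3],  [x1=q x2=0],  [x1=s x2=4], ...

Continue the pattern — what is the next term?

[x1=u x2=7]

For the x1, letters move forward 2 places in the alphabet: k, m, o, q, s → u.
X2: alternating steps +3, +4, +3, +4, …; -10, -7, -3, 0, 4 → 7.
So the next term is [x1=u x2=7].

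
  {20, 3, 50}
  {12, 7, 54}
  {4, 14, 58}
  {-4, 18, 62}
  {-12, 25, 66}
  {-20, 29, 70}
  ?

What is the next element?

First entry: −8 each step; 20, 12, 4, -4, -12, -20 → -28.
Second entry: alternating steps +4, +7, +4, +7, …, so 3, 7, 14, 18, 25, 29 → 36.
Third entry goes 50, 54, 58, 62, 66, 70 → 74 (+4 each step).
Putting it together: {-28, 36, 74}.

{-28, 36, 74}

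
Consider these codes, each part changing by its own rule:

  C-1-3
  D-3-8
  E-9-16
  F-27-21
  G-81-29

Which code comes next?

Letter: letters move forward 1 place in the alphabet; C, D, E, F, G → H.
For the second component, ×3 each step: 1, 3, 9, 27, 81 → 243.
Third component — alternating steps +5, +8, +5, +8, …: 3, 8, 16, 21, 29 → 34.
Putting it together: H-243-34.

H-243-34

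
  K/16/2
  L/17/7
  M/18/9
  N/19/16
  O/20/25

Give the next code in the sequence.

P/21/41

Letter: letters move forward 1 place in the alphabet, so K, L, M, N, O → P.
Second component — +1 each step: 16, 17, 18, 19, 20 → 21.
Third component: each term is the sum of the two before it; 2, 7, 9, 16, 25 → 41.
Combining the parts gives P/21/41.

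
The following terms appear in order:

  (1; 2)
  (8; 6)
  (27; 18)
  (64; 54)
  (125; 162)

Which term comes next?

First coordinate: perfect cubes: 1³, 2³, 3³, …; 1, 8, 27, 64, 125 → 216.
For the second coordinate, ×3 each step: 2, 6, 18, 54, 162 → 486.
So the next term is (216; 486).

(216; 486)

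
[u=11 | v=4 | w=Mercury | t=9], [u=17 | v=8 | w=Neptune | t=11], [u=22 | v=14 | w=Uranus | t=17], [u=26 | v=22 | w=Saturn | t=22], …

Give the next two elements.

[u=29 | v=32 | w=Jupiter | t=26], [u=31 | v=44 | w=Mars | t=29]

U: 11, 17, 22, 26 → 29 → 31 (differences are 6, 5, 4, … (decreasing by 1 each time)).
V goes 4, 8, 14, 22 → 32 → 44 (differences are 4, 6, 8, … (increasing by 2 each time)).
W: Mercury, Neptune, Uranus, Saturn → Jupiter → Mars (runs backward through the planets Mercury→Neptune).
T goes 9, 11, 17, 22 → 26 → 29 (always the previous value of the u).
So the next two elements are [u=29 | v=32 | w=Jupiter | t=26] and [u=31 | v=44 | w=Mars | t=29].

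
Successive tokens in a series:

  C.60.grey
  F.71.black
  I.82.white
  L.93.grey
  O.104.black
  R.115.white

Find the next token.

U.126.grey

Letter: letters move forward 3 places in the alphabet; C, F, I, L, O, R → U.
Second component: 60, 71, 82, 93, 104, 115 → 126 (+11 each step).
Shade: repeats grey → black → white, so grey, black, white, grey, black, white → grey.
Putting it together: U.126.grey.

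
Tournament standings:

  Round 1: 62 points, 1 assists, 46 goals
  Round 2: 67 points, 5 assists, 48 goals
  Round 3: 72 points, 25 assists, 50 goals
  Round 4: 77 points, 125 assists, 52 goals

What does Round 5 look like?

Points goes 62, 67, 72, 77 → 82 (+5 each step).
For the assists, ×5 each step: 1, 5, 25, 125 → 625.
Goals: +2 each step, so 46, 48, 50, 52 → 54.
Putting it together: 82 points, 625 assists, 54 goals.

82 points, 625 assists, 54 goals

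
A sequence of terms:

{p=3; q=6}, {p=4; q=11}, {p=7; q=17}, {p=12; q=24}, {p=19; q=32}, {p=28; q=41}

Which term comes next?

For the p, differences are 1, 3, 5, … (increasing by 2 each time): 3, 4, 7, 12, 19, 28 → 39.
For the q, differences are 5, 6, 7, … (increasing by 1 each time): 6, 11, 17, 24, 32, 41 → 51.
So the next term is {p=39; q=51}.

{p=39; q=51}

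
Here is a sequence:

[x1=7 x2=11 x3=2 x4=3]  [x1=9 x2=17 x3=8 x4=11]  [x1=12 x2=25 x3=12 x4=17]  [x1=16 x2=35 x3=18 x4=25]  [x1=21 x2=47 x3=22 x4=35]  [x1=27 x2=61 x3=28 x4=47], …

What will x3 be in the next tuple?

32

X3 goes 2, 8, 12, 18, 22, 28 → 32 (alternating steps +6, +4, +6, +4, …).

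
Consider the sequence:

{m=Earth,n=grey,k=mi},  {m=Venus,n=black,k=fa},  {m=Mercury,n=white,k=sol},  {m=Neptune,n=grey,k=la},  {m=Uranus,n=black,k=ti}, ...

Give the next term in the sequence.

M — runs backward through the planets Mercury→Neptune: Earth, Venus, Mercury, Neptune, Uranus → Saturn.
N: repeats grey → black → white; grey, black, white, grey, black → white.
K: runs through the solfège scale do→ti; mi, fa, sol, la, ti → do.
Putting it together: {m=Saturn,n=white,k=do}.

{m=Saturn,n=white,k=do}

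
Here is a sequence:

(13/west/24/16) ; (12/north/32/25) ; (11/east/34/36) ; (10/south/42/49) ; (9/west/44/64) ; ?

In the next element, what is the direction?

north

Direction: repeats west → north → east → south; west, north, east, south, west → north.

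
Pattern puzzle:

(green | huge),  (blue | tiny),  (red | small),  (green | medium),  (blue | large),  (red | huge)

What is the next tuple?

(green | tiny)

Colour: repeats green → blue → red, so green, blue, red, green, blue, red → green.
Size: huge, tiny, small, medium, large, huge → tiny (repeats huge → tiny → small → medium → large).
So the next tuple is (green | tiny).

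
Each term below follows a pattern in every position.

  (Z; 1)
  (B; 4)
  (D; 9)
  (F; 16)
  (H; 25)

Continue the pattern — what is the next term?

(J; 36)

Letter: letters move forward 2 places in the alphabet, wrapping Z→A; Z, B, D, F, H → J.
For the second part, perfect squares: 1², 2², 3², …: 1, 4, 9, 16, 25 → 36.
So the next term is (J; 36).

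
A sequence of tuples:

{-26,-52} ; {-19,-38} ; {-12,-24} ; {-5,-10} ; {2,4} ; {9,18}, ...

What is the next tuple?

{16,32}

For the first slot, +7 each step: -26, -19, -12, -5, 2, 9 → 16.
Second slot: always 2 × the first slot; -52, -38, -24, -10, 4, 18 → 32.
So the next tuple is {16,32}.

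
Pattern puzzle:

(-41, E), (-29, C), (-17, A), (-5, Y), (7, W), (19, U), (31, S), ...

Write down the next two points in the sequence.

(43, Q), (55, O)

For the first entry, +12 each step: -41, -29, -17, -5, 7, 19, 31 → 43 → 55.
Letter: letters move back 2 places in the alphabet, wrapping A→Z, so E, C, A, Y, W, U, S → Q → O.
Putting the parts together: (43, Q) and then (55, O).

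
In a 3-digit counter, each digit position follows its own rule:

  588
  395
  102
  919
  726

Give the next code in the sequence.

First digit goes 5, 3, 1, 9, 7 → 5 (−2 each step, mod 10).
Second digit goes 8, 9, 0, 1, 2 → 3 (+1 each step, mod 10).
Third digit: 8, 5, 2, 9, 6 → 3 (−3 each step, mod 10).
Putting it together: 533.

533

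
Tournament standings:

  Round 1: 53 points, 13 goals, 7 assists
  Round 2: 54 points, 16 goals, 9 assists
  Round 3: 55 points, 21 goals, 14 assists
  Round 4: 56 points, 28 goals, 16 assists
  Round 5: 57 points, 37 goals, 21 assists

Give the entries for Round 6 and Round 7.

Points — +1 each step: 53, 54, 55, 56, 57 → 58 → 59.
Goals: differences are 3, 5, 7, … (increasing by 2 each time); 13, 16, 21, 28, 37 → 48 → 61.
Assists: 7, 9, 14, 16, 21 → 23 → 28 (alternating steps +2, +5, +2, +5, …).
So the next two records are 58 points, 48 goals, 23 assists and 59 points, 61 goals, 28 assists.

58 points, 48 goals, 23 assists; 59 points, 61 goals, 28 assists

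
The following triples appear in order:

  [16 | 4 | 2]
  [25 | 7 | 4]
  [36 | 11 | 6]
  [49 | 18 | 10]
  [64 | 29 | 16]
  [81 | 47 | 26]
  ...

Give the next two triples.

First value: 16, 25, 36, 49, 64, 81 → 100 → 121 (perfect squares: 4², 5², 6², …).
Second value: each term is the sum of the two before it; 4, 7, 11, 18, 29, 47 → 76 → 123.
Third value goes 2, 4, 6, 10, 16, 26 → 42 → 68 (each term is the sum of the two before it).
So the next two triples are [100 | 76 | 42] and [121 | 123 | 68].

[100 | 76 | 42], [121 | 123 | 68]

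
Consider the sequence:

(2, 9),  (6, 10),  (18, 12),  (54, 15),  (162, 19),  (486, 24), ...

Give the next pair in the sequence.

First coordinate: ×3 each step, so 2, 6, 18, 54, 162, 486 → 1458.
Second coordinate goes 9, 10, 12, 15, 19, 24 → 30 (differences are 1, 2, 3, … (increasing by 1 each time)).
So the next pair is (1458, 30).

(1458, 30)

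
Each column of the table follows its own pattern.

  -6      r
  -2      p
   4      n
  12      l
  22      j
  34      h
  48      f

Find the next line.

For the first component, differences are 4, 6, 8, … (increasing by 2 each time): -6, -2, 4, 12, 22, 34, 48 → 64.
Letter: letters move back 2 places in the alphabet, so r, p, n, l, j, h, f → d.
Putting it together: 64  d.

64  d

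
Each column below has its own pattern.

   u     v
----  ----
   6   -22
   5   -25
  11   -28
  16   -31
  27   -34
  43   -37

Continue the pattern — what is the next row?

70  -40

Column u: 6, 5, 11, 16, 27, 43 → 70 (each term is the sum of the two before it).
Column v: −3 each step; -22, -25, -28, -31, -34, -37 → -40.
So the next row is 70  -40.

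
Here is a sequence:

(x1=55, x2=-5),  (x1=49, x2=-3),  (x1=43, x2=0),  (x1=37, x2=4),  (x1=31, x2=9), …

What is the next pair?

X1 — −6 each step: 55, 49, 43, 37, 31 → 25.
X2: -5, -3, 0, 4, 9 → 15 (differences are 2, 3, 4, … (increasing by 1 each time)).
So the next pair is (x1=25, x2=15).

(x1=25, x2=15)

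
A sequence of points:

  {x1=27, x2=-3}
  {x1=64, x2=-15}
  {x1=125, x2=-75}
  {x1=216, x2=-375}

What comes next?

X1 goes 27, 64, 125, 216 → 343 (perfect cubes: 3³, 4³, 5³, …).
X2: ×5 each step, so -3, -15, -75, -375 → -1875.
So the next point is {x1=343, x2=-1875}.

{x1=343, x2=-1875}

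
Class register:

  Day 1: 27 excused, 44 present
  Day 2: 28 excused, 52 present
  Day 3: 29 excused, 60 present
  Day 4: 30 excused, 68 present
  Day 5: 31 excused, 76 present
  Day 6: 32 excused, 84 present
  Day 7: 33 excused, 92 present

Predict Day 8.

34 excused, 100 present

Excused: +1 each step, so 27, 28, 29, 30, 31, 32, 33 → 34.
Present: 44, 52, 60, 68, 76, 84, 92 → 100 (+8 each step).
Putting it together: 34 excused, 100 present.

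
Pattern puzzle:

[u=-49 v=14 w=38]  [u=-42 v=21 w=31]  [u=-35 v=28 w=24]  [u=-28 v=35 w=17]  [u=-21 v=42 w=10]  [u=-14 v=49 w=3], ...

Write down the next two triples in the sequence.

[u=-7 v=56 w=-4], [u=0 v=63 w=-11]

U: +7 each step, so -49, -42, -35, -28, -21, -14 → -7 → 0.
For the v, +7 each step: 14, 21, 28, 35, 42, 49 → 56 → 63.
W — together with the u always sums to -11: 38, 31, 24, 17, 10, 3 → -4 → -11.
So the next two triples are [u=-7 v=56 w=-4] and [u=0 v=63 w=-11].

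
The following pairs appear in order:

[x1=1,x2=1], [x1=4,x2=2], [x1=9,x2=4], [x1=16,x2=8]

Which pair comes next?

X1 goes 1, 4, 9, 16 → 25 (perfect squares: 1², 2², 3², …).
X2: 1, 2, 4, 8 → 16 (×2 each step).
Putting it together: [x1=25,x2=16].

[x1=25,x2=16]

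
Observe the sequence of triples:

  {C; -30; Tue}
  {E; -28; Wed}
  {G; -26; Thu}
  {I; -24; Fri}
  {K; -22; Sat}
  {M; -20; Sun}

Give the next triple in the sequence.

For the letter, letters move forward 2 places in the alphabet: C, E, G, I, K, M → O.
Second component: +2 each step, so -30, -28, -26, -24, -22, -20 → -18.
Day — runs through the weekdays Mon→Sun: Tue, Wed, Thu, Fri, Sat, Sun → Mon.
Combining the parts gives {O; -18; Mon}.

{O; -18; Mon}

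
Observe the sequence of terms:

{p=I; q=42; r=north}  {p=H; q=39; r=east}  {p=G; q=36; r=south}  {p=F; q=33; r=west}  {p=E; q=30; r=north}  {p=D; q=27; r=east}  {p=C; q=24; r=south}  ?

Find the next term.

P goes I, H, G, F, E, D, C → B (letters move back 1 place in the alphabet).
Q: −3 each step, so 42, 39, 36, 33, 30, 27, 24 → 21.
R goes north, east, south, west, north, east, south → west (repeats north → east → south → west).
Combining the parts gives {p=B; q=21; r=west}.

{p=B; q=21; r=west}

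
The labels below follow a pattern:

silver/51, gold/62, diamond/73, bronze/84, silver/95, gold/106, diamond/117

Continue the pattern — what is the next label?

bronze/128

Rank — repeats silver → gold → diamond → bronze: silver, gold, diamond, bronze, silver, gold, diamond → bronze.
For the second component, +11 each step: 51, 62, 73, 84, 95, 106, 117 → 128.
Combining the parts gives bronze/128.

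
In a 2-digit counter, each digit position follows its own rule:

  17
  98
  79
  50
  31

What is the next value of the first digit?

1

First digit — −2 each step, mod 10: 1, 9, 7, 5, 3 → 1.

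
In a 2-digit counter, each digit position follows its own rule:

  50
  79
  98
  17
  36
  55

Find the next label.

74

First digit: 5, 7, 9, 1, 3, 5 → 7 (+2 each step, mod 10).
Second digit — −1 each step, mod 10: 0, 9, 8, 7, 6, 5 → 4.
Combining the parts gives 74.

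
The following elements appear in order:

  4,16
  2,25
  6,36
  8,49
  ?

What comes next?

14,64

First entry: 4, 2, 6, 8 → 14 (each term is the sum of the two before it).
For the second entry, perfect squares: 4², 5², 6², …: 16, 25, 36, 49 → 64.
So the next element is 14,64.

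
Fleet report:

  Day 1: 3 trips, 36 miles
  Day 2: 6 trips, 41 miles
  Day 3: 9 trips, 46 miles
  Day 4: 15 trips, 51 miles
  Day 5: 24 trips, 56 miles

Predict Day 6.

39 trips, 61 miles

Trips: each term is the sum of the two before it, so 3, 6, 9, 15, 24 → 39.
Miles — +5 each step: 36, 41, 46, 51, 56 → 61.
Combining the parts gives 39 trips, 61 miles.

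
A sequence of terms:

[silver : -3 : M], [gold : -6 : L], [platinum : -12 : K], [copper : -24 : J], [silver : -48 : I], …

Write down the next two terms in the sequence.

[gold : -96 : H], [platinum : -192 : G]

Metal: repeats silver → gold → platinum → copper; silver, gold, platinum, copper, silver → gold → platinum.
Second component: -3, -6, -12, -24, -48 → -96 → -192 (×2 each step).
For the letter, letters move back 1 place in the alphabet: M, L, K, J, I → H → G.
So the next two terms are [gold : -96 : H] and [platinum : -192 : G].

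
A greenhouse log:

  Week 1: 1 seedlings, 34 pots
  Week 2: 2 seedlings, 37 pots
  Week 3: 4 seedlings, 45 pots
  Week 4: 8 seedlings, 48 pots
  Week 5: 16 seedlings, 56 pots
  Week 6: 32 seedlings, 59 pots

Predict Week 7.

64 seedlings, 67 pots

Seedlings: ×2 each step; 1, 2, 4, 8, 16, 32 → 64.
Pots: 34, 37, 45, 48, 56, 59 → 67 (alternating steps +3, +8, +3, +8, …).
Putting it together: 64 seedlings, 67 pots.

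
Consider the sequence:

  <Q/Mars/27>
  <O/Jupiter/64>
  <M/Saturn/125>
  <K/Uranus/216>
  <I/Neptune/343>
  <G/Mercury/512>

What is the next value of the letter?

Letter: Q, O, M, K, I, G → E (letters move back 2 places in the alphabet).
For the planet, runs through the planets Mercury→Neptune: Mars, Jupiter, Saturn, Uranus, Neptune, Mercury → Venus.
Third entry: perfect cubes: 3³, 4³, 5³, …; 27, 64, 125, 216, 343, 512 → 729.

E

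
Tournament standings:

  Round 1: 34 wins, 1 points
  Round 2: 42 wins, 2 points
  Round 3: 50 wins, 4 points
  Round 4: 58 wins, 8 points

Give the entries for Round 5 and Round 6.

66 wins, 16 points; 74 wins, 32 points

Wins goes 34, 42, 50, 58 → 66 → 74 (+8 each step).
Points: ×2 each step; 1, 2, 4, 8 → 16 → 32.
Putting the parts together: 66 wins, 16 points and then 74 wins, 32 points.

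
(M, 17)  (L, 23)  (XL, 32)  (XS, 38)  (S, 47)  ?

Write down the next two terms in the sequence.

For the size, runs through clothing sizes XS→XL: M, L, XL, XS, S → M → L.
For the second coordinate, alternating steps +6, +9, +6, +9, …: 17, 23, 32, 38, 47 → 53 → 62.
So the next two terms are (M, 53) and (L, 62).

(M, 53), (L, 62)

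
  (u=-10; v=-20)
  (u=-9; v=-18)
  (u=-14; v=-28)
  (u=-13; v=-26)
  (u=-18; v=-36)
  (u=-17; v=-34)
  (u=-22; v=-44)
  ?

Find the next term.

U goes -10, -9, -14, -13, -18, -17, -22 → -21 (alternating steps +1, −5, +1, −5, …).
For the v, always 2 × the u: -20, -18, -28, -26, -36, -34, -44 → -42.
So the next term is (u=-21; v=-42).

(u=-21; v=-42)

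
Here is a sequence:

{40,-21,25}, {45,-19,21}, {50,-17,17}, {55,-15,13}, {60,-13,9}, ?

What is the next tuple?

First slot: +5 each step; 40, 45, 50, 55, 60 → 65.
Second slot: +2 each step; -21, -19, -17, -15, -13 → -11.
Third slot: −4 each step, so 25, 21, 17, 13, 9 → 5.
So the next tuple is {65,-11,5}.

{65,-11,5}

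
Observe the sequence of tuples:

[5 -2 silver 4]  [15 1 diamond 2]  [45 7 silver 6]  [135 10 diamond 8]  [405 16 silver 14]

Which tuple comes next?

[1215 19 diamond 22]

First coordinate: 5, 15, 45, 135, 405 → 1215 (×3 each step).
Second coordinate goes -2, 1, 7, 10, 16 → 19 (alternating steps +3, +6, +3, +6, …).
For the rank, alternates silver ↔ diamond: silver, diamond, silver, diamond, silver → diamond.
Fourth coordinate — each term is the sum of the two before it: 4, 2, 6, 8, 14 → 22.
Putting it together: [1215 19 diamond 22].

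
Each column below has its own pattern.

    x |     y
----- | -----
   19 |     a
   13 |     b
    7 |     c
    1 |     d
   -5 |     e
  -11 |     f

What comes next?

Column x — −6 each step: 19, 13, 7, 1, -5, -11 → -17.
For the column y, letters move forward 1 place in the alphabet: a, b, c, d, e, f → g.
So the next line is -17  g.

-17  g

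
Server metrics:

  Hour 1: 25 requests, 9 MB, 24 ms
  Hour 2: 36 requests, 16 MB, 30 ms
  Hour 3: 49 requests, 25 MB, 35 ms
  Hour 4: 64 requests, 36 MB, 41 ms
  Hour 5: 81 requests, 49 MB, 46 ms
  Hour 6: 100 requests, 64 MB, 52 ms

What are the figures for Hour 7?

For the requests, perfect squares: 5², 6², 7², …: 25, 36, 49, 64, 81, 100 → 121.
For the MB, perfect squares: 3², 4², 5², …: 9, 16, 25, 36, 49, 64 → 81.
Ms goes 24, 30, 35, 41, 46, 52 → 57 (alternating steps +6, +5, +6, +5, …).
Combining the parts gives 121 requests, 81 MB, 57 ms.

121 requests, 81 MB, 57 ms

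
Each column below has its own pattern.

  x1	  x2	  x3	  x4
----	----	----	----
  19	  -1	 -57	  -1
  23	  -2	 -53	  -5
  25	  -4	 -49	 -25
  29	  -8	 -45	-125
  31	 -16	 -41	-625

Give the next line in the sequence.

Column x1: alternating steps +4, +2, +4, +2, …; 19, 23, 25, 29, 31 → 35.
Column x2: ×2 each step, so -1, -2, -4, -8, -16 → -32.
Column x3 goes -57, -53, -49, -45, -41 → -37 (+4 each step).
Column x4: ×5 each step, so -1, -5, -25, -125, -625 → -3125.
Putting it together: 35  -32  -37  -3125.

35  -32  -37  -3125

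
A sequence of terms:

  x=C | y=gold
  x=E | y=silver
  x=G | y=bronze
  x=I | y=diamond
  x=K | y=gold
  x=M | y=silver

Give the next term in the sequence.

X: letters move forward 2 places in the alphabet, so C, E, G, I, K, M → O.
For the y, repeats gold → silver → bronze → diamond: gold, silver, bronze, diamond, gold, silver → bronze.
Putting it together: x=O | y=bronze.

x=O | y=bronze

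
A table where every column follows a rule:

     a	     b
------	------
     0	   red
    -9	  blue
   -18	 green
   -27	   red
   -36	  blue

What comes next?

-45  green

Column a goes 0, -9, -18, -27, -36 → -45 (−9 each step).
Column b — repeats red → blue → green: red, blue, green, red, blue → green.
Putting it together: -45  green.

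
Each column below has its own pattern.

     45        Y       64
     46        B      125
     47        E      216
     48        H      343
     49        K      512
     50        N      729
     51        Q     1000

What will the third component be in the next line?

Third component: 64, 125, 216, 343, 512, 729, 1000 → 1331 (perfect cubes: 4³, 5³, 6³, …).

1331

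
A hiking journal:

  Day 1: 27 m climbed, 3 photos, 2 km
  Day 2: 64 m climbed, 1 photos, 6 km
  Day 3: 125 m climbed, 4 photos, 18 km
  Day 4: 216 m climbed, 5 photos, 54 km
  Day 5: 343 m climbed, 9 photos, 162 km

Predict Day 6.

M climbed: 27, 64, 125, 216, 343 → 512 (perfect cubes: 3³, 4³, 5³, …).
Photos: each term is the sum of the two before it; 3, 1, 4, 5, 9 → 14.
For the km, ×3 each step: 2, 6, 18, 54, 162 → 486.
Putting it together: 512 m climbed, 14 photos, 486 km.

512 m climbed, 14 photos, 486 km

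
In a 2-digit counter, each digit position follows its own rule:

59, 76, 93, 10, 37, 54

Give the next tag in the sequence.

71

First digit: +2 each step, mod 10; 5, 7, 9, 1, 3, 5 → 7.
Second digit goes 9, 6, 3, 0, 7, 4 → 1 (−3 each step, mod 10).
So the next tag is 71.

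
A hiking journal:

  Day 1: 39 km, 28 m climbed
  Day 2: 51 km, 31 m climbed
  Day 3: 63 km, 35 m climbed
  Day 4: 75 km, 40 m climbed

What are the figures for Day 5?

87 km, 46 m climbed

Km goes 39, 51, 63, 75 → 87 (+12 each step).
M climbed: differences are 3, 4, 5, … (increasing by 1 each time), so 28, 31, 35, 40 → 46.
Combining the parts gives 87 km, 46 m climbed.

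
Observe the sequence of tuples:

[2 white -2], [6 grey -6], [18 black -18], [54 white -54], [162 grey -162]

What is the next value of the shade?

black

For the shade, repeats white → grey → black: white, grey, black, white, grey → black.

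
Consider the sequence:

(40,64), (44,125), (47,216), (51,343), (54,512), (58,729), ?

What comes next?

(61,1000)

First entry: 40, 44, 47, 51, 54, 58 → 61 (alternating steps +4, +3, +4, +3, …).
Second entry: 64, 125, 216, 343, 512, 729 → 1000 (perfect cubes: 4³, 5³, 6³, …).
Combining the parts gives (61,1000).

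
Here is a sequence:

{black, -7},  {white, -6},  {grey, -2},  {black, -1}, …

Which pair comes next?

{white, 3}

Shade: repeats black → white → grey; black, white, grey, black → white.
Second entry: alternating steps +1, +4, +1, +4, …; -7, -6, -2, -1 → 3.
Combining the parts gives {white, 3}.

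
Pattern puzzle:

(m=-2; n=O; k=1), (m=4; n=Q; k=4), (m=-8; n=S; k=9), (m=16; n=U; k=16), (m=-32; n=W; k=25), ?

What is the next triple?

(m=64; n=Y; k=36)

M: ×(-2) each step, so -2, 4, -8, 16, -32 → 64.
For the n, letters move forward 2 places in the alphabet: O, Q, S, U, W → Y.
For the k, perfect squares: 1², 2², 3², …: 1, 4, 9, 16, 25 → 36.
Combining the parts gives (m=64; n=Y; k=36).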